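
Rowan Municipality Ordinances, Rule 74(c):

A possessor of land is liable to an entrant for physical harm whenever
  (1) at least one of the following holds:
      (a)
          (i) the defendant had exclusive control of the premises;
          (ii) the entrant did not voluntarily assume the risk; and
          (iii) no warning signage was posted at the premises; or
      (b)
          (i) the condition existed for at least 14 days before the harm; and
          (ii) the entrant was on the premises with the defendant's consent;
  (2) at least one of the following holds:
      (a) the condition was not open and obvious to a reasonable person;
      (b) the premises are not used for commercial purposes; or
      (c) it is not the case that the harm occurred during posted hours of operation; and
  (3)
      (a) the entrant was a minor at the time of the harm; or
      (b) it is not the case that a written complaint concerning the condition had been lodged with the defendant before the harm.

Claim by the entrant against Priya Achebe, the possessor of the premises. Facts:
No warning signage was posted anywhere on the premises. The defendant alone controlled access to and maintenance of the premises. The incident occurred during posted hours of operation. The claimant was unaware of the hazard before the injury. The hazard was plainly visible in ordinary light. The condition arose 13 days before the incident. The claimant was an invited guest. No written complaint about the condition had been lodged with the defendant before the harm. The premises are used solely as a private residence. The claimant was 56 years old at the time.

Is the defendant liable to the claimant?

Yes — liable.

(i) exclusive control — holds.
(ii) no assumed risk — satisfied.
(iii) no signage posted — holds.
So (a) is satisfied (T AND T AND T).
(i) condition ≥14 days old — fails.
(ii) consent to enter — holds.
So (b) is not satisfied (F AND T).
So (1) is satisfied (T OR F).
(a) not open/obvious — not satisfied.
(b) not (commercial use) — satisfied.
(c) not (during posted hours) — not satisfied.
So (2) is satisfied (F OR T OR F).
(a) entrant a minor — not satisfied.
(b) not (complaint lodged) — holds.
(3): F OR T → true.
Overall: T AND T AND T → true.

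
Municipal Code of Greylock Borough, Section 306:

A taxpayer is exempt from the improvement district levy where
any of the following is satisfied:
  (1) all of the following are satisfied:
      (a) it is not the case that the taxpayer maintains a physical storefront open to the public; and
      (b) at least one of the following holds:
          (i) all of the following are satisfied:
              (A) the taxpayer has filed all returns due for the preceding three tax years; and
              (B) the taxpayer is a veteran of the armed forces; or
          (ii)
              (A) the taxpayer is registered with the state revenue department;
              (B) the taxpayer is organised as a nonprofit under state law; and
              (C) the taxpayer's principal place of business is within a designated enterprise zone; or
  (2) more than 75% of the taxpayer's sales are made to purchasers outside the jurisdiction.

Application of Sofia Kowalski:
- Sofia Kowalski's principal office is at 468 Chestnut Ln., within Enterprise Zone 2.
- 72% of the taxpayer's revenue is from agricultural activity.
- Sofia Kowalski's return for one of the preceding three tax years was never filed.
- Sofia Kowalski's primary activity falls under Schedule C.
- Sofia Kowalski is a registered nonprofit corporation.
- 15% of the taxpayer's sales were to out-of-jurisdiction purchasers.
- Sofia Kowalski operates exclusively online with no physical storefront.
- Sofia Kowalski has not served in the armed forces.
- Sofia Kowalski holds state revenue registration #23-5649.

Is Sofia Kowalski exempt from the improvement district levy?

Yes — exempt.

(a) not (has storefront) — met.
(A) returns current — not met.
(B) veteran — fails.
(i): F AND F → false.
(A) state-registered — holds.
(B) nonprofit — satisfied.
(C) in enterprise zone — met.
So (ii) is satisfied (T AND T AND T).
(b): F OR T → true.
(1) = T AND T = true.
(2) >75% out-of-jur. sales — fails.
So Overall is satisfied (T OR F).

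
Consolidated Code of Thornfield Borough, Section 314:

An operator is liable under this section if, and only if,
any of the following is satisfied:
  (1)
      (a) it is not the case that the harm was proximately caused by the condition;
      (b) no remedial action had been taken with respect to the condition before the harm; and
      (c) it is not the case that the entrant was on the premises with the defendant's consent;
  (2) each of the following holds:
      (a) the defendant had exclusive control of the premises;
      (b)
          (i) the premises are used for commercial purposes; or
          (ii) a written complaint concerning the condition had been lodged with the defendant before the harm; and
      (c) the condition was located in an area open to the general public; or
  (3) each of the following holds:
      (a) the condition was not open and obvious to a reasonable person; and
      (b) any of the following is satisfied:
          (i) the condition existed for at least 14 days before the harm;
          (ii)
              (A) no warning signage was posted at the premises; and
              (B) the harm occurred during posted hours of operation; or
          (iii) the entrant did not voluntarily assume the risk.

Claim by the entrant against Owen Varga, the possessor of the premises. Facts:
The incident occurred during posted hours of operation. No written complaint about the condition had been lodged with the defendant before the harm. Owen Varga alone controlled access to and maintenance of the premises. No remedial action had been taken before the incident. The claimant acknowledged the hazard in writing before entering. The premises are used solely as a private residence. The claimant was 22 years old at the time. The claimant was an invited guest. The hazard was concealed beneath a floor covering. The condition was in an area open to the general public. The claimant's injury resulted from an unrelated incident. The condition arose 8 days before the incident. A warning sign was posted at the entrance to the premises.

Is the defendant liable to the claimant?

No — not liable.

(a) not (proximate cause) — met.
(b) no remedial action — met.
(c) not (consent to enter) — fails.
(1): T AND T AND F → false.
(a) exclusive control — satisfied.
(i) commercial use — fails.
(ii) complaint lodged — fails.
(b) = F OR F = false.
(c) public area — met.
(2): T AND F AND T → false.
(a) not open/obvious — holds.
(i) condition ≥14 days old — not met.
(A) no signage posted — not met.
(B) during posted hours — holds.
(ii) = F AND T = false.
(iii) no assumed risk — not met.
So (b) is not satisfied (F OR F OR F).
(3) = T AND F = false.
Overall = F OR F OR F = false.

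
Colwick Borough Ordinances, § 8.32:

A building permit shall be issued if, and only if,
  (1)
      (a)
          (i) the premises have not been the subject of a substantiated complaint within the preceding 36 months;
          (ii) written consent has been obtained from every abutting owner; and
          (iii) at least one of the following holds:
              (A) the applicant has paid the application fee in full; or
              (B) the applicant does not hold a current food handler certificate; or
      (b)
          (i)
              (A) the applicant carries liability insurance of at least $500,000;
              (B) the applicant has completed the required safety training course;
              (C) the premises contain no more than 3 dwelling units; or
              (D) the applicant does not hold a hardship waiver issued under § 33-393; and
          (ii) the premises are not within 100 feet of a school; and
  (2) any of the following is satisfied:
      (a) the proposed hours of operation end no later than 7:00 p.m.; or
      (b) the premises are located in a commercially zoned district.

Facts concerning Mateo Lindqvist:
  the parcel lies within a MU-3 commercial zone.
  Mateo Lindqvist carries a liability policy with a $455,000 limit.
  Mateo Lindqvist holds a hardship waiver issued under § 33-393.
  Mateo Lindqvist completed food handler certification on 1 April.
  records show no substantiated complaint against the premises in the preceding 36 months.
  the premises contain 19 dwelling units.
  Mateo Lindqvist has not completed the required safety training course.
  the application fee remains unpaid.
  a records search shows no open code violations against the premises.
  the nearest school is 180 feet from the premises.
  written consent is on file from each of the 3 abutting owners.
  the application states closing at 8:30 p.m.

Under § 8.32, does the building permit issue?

No — denied.

(i) no complaint in 36 mo. — met.
(ii) all abutters consent — satisfied.
(A) fee paid — fails.
(B) not (food handler cert.) — not satisfied.
(iii) = F OR F = false.
(a) = T AND T AND F = false.
(A) insurance ≥ $500,000 — fails.
(B) safety training — not satisfied.
(C) ≤ 3 units — not satisfied.
(D) not (hardship waiver) — not satisfied.
So (i) is not satisfied (F OR F OR F OR F).
(ii) ≥100 ft from school — satisfied.
(b): F AND T → false.
So (1) is not satisfied (F OR F).
(a) closes by 7 p.m. — not met.
(b) commercially zoned — met.
(2): F OR T → true.
Overall: F AND T → false.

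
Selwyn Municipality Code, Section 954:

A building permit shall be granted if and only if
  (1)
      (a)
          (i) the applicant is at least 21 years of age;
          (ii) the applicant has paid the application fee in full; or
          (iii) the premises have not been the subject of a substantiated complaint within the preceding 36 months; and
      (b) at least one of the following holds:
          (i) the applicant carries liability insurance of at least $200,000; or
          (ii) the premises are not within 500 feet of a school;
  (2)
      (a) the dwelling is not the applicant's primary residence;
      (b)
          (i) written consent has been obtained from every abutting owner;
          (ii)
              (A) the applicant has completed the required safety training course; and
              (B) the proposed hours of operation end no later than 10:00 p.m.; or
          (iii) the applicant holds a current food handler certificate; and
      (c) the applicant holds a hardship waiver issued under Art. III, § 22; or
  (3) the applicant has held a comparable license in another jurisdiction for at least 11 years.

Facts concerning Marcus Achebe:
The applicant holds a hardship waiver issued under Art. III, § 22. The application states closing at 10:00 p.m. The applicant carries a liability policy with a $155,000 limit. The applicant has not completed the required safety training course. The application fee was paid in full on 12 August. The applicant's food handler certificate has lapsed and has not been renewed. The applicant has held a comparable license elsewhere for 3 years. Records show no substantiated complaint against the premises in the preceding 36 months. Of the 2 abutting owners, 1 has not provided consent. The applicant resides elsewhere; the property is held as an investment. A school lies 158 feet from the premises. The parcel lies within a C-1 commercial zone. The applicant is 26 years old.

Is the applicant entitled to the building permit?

(i) age ≥ 21 — satisfied.
(ii) fee paid — met.
(iii) no complaint in 36 mo. — satisfied.
(a): T OR T OR T → true.
(i) insurance ≥ $200,000 — not satisfied.
(ii) ≥500 ft from school — not satisfied.
(b): F OR F → false.
(1) = T AND F = false.
(a) not (primary residence) — met.
(i) all abutters consent — not met.
(A) safety training — fails.
(B) closes by 10 p.m. — satisfied.
(ii): F AND T → false.
(iii) food handler cert. — not satisfied.
(b) = F OR F OR F = false.
(c) hardship waiver — met.
(2): T AND F AND T → false.
(3) prior license ≥ 11 yr — not satisfied.
Overall = F OR F OR F = false.

No — denied.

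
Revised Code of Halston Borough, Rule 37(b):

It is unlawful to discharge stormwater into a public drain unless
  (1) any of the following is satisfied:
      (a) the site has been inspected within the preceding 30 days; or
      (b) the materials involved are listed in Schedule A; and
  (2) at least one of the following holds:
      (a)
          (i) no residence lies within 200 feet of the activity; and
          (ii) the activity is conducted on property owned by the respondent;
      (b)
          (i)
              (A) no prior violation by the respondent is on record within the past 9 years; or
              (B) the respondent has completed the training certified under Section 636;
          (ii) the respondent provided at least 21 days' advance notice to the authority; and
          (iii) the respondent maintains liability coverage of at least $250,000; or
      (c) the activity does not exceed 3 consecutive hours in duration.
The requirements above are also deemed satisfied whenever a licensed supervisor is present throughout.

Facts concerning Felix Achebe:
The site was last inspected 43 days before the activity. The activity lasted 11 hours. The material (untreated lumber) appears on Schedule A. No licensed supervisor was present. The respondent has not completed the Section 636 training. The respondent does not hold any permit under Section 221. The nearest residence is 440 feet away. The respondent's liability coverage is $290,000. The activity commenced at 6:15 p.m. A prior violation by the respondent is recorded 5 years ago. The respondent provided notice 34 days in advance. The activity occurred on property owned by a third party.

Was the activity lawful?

(a) site inspected — not satisfied.
(b) Schedule A material — holds.
(1) = F OR T = true.
(i) no residence in 200 ft — met.
(ii) own property — not satisfied.
(a): T AND F → false.
(A) no prior violation — not satisfied.
(B) training certified — fails.
So (i) is not satisfied (F OR F).
(ii) ≥21 days' notice — holds.
(iii) coverage ≥ $250,000 — met.
So (b) is not satisfied (F AND T AND T).
(c) ≤ 3 hrs duration — not satisfied.
(2) = F OR F OR F = false.
Overall = T AND F = false.
Exception (supervisor present) — not satisfied.
Result: main false OR exception false → false.

No — unlawful.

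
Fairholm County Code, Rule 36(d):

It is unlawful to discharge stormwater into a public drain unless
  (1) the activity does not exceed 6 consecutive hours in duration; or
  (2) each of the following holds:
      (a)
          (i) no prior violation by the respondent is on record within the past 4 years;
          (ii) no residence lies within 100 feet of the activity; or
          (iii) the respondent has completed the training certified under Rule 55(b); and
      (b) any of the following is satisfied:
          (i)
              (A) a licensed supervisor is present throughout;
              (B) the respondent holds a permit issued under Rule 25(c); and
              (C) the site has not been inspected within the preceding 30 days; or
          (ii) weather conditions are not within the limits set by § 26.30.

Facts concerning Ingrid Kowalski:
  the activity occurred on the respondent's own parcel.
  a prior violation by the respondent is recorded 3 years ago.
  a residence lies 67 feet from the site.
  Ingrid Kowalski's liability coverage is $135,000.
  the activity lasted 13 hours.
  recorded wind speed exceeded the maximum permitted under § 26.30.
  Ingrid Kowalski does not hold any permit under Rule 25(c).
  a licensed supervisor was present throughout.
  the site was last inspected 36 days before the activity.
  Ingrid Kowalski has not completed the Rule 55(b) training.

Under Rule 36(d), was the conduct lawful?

(1) ≤ 6 hrs duration — not satisfied.
(i) no prior violation — not met.
(ii) no residence in 100 ft — fails.
(iii) training certified — not met.
(a): F OR F OR F → false.
(A) supervisor present — holds.
(B) holds permit — not met.
(C) not (site inspected) — satisfied.
So (i) is not satisfied (T AND F AND T).
(ii) not (weather ok) — satisfied.
(b): F OR T → true.
(2): F AND T → false.
So Overall is not satisfied (F OR F).

No — unlawful.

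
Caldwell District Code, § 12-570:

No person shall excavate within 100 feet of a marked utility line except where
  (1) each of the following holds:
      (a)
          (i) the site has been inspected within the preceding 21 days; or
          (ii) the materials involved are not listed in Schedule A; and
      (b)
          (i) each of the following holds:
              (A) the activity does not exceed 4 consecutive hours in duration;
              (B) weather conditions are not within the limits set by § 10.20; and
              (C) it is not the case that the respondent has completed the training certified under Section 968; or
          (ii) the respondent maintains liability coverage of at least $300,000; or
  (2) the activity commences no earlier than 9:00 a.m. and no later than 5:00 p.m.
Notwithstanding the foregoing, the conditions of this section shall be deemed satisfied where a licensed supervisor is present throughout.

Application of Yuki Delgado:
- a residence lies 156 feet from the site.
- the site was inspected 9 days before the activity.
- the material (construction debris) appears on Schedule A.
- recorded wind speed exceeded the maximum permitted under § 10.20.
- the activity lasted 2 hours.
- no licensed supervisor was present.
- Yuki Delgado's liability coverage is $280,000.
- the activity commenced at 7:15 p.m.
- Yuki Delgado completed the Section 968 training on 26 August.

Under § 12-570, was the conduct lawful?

(i) site inspected — met.
(ii) not (Schedule A material) — fails.
(a): T OR F → true.
(A) ≤ 4 hrs duration — satisfied.
(B) not (weather ok) — satisfied.
(C) not (training certified) — not met.
(i) = T AND T AND F = false.
(ii) coverage ≥ $300,000 — not satisfied.
(b): F OR F → false.
(1) = T AND F = false.
(2) start within hours — not satisfied.
Overall: F OR F → false.
Exception (supervisor present) — not satisfied.
Result: main false OR exception false → false.

No — unlawful.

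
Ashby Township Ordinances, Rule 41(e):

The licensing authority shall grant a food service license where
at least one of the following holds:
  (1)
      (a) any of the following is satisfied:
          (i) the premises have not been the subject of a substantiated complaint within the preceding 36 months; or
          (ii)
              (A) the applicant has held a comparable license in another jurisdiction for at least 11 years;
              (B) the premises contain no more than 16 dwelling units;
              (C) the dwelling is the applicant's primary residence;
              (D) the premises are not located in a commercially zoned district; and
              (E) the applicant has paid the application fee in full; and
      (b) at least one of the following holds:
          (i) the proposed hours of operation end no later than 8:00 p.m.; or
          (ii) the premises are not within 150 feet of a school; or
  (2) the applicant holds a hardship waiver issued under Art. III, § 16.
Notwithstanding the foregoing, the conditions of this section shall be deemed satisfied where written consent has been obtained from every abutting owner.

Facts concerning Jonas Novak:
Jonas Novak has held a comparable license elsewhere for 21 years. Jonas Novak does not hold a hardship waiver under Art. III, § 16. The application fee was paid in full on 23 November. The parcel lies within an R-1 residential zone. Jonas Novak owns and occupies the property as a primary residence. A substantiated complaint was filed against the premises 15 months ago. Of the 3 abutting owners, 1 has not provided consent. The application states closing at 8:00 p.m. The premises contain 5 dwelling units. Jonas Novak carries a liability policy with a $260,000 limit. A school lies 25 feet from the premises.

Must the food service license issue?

(i) no complaint in 36 mo. — not met.
(A) prior license ≥ 11 yr — met.
(B) ≤ 16 units — holds.
(C) primary residence — satisfied.
(D) not (commercially zoned) — met.
(E) fee paid — holds.
So (ii) is satisfied (T AND T AND T AND T AND T).
So (a) is satisfied (F OR T).
(i) closes by 8 p.m. — met.
(ii) ≥150 ft from school — not satisfied.
So (b) is satisfied (T OR F).
(1) = T AND T = true.
(2) hardship waiver — fails.
So Overall is satisfied (T OR F).
Exception (all abutters consent) — not satisfied.
Result: main true OR exception false → true.

Yes — granted.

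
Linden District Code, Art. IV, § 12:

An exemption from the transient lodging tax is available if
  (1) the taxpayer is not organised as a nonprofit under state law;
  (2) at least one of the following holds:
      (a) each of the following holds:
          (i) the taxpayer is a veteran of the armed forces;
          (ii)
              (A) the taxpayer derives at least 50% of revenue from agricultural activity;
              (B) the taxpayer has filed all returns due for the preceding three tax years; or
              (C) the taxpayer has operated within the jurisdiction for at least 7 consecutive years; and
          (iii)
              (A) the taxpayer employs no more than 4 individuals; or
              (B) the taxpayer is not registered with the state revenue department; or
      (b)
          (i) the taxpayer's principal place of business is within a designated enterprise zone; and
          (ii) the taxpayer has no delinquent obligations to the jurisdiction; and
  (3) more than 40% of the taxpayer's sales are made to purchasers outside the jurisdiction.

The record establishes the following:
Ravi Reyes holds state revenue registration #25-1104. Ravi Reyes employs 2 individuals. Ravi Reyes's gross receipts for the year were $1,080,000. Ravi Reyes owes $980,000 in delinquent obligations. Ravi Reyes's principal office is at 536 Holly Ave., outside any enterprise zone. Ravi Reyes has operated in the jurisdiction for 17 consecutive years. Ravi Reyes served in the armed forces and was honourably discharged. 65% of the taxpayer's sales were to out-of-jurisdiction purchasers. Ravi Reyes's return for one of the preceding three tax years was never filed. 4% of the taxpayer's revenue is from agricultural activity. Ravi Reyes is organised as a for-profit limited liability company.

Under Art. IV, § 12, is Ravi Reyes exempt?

(1) not (nonprofit) — holds.
(i) veteran — met.
(A) ≥50% agricultural — not met.
(B) returns current — not met.
(C) ≥ 7 yrs in jurisdiction — satisfied.
So (ii) is satisfied (F OR F OR T).
(A) ≤ 4 employees — holds.
(B) not (state-registered) — not met.
(iii) = T OR F = true.
(a): T AND T AND T → true.
(i) in enterprise zone — not met.
(ii) no delinquency — not met.
So (b) is not satisfied (F AND F).
(2) = T OR F = true.
(3) >40% out-of-jur. sales — satisfied.
Overall = T AND T AND T = true.

Yes — exempt.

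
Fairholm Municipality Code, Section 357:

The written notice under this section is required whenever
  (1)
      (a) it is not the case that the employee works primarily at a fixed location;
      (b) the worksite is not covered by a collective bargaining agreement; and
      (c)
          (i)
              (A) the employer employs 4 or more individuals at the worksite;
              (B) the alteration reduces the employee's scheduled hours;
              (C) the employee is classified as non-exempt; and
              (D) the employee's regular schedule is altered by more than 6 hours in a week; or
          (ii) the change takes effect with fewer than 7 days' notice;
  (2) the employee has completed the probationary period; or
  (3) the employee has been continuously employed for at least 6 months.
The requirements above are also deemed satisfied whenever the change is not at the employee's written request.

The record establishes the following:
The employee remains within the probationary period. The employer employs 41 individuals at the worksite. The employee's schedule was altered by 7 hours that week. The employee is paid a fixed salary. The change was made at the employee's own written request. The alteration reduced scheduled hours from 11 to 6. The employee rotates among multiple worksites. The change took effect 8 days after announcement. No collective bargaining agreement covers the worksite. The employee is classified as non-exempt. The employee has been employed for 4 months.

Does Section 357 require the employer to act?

Yes — required.

(a) not (fixed location) — satisfied.
(b) no CBA — holds.
(A) ≥ 4 at site — holds.
(B) hours reduced — satisfied.
(C) non-exempt — satisfied.
(D) schedule shift > 6h — met.
So (i) is satisfied (T AND T AND T AND T).
(ii) < 7 days' notice — not met.
(c): T OR F → true.
(1) = T AND T AND T = true.
(2) past probation — not satisfied.
(3) tenure ≥ 6 mo. — fails.
Overall: T OR F OR F → true.
Exception (not employee-requested) — not satisfied.
Result: main true OR exception false → true.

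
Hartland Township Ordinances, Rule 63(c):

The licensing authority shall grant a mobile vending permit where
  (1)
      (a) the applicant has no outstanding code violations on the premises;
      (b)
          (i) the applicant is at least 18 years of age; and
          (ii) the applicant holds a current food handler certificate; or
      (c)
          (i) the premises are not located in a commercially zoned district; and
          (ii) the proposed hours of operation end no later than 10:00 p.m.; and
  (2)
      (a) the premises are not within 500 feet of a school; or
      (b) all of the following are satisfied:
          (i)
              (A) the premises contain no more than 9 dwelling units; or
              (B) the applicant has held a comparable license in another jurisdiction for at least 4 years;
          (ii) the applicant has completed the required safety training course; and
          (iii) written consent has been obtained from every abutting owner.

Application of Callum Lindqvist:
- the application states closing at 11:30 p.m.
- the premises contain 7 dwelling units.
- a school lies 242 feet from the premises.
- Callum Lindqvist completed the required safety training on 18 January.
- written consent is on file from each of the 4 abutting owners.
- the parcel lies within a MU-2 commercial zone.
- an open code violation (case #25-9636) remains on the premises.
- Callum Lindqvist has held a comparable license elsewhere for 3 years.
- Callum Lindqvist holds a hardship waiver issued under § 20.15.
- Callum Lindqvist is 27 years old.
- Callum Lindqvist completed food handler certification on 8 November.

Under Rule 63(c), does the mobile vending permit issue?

Yes — granted.

(a) no code violations — not satisfied.
(i) age ≥ 18 — satisfied.
(ii) food handler cert. — satisfied.
(b) = T AND T = true.
(i) not (commercially zoned) — fails.
(ii) closes by 10 p.m. — not met.
So (c) is not satisfied (F AND F).
(1): F OR T OR F → true.
(a) ≥500 ft from school — fails.
(A) ≤ 9 units — met.
(B) prior license ≥ 4 yr — fails.
(i) = T OR F = true.
(ii) safety training — met.
(iii) all abutters consent — holds.
(b) = T AND T AND T = true.
So (2) is satisfied (F OR T).
So Overall is satisfied (T AND T).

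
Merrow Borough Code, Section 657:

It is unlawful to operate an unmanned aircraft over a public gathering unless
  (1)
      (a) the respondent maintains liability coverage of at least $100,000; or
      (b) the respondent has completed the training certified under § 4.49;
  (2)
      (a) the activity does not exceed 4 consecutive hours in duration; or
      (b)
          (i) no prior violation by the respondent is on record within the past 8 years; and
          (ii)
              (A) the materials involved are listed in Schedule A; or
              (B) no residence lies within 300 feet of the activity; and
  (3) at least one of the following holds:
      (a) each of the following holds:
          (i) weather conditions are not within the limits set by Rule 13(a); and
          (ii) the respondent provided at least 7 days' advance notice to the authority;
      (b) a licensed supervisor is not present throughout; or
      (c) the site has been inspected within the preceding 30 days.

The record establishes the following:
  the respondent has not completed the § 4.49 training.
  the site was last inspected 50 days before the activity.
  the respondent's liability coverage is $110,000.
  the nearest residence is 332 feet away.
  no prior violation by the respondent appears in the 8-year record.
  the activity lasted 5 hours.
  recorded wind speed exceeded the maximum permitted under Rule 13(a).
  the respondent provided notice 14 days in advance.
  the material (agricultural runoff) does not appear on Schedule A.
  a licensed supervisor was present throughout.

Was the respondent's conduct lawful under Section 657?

(a) coverage ≥ $100,000 — holds.
(b) training certified — not met.
(1): T OR F → true.
(a) ≤ 4 hrs duration — not met.
(i) no prior violation — satisfied.
(A) Schedule A material — fails.
(B) no residence in 300 ft — met.
So (ii) is satisfied (F OR T).
So (b) is satisfied (T AND T).
So (2) is satisfied (F OR T).
(i) not (weather ok) — met.
(ii) ≥7 days' notice — met.
(a): T AND T → true.
(b) not (supervisor present) — not satisfied.
(c) site inspected — fails.
(3): T OR F OR F → true.
Overall = T AND T AND T = true.

Yes — lawful.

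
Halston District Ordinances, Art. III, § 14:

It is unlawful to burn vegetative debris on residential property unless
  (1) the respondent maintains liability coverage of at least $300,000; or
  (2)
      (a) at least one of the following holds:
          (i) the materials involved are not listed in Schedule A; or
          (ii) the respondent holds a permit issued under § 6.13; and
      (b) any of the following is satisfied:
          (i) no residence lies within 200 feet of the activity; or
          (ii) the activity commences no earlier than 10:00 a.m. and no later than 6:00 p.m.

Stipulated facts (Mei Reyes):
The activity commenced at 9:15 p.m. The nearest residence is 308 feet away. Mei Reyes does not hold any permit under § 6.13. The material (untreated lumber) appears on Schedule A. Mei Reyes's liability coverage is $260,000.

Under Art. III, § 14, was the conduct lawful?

No — unlawful.

(1) coverage ≥ $300,000 — not satisfied.
(i) not (Schedule A material) — fails.
(ii) holds permit — fails.
(a): F OR F → false.
(i) no residence in 200 ft — satisfied.
(ii) start within hours — fails.
(b): T OR F → true.
(2): F AND T → false.
Overall: F OR F → false.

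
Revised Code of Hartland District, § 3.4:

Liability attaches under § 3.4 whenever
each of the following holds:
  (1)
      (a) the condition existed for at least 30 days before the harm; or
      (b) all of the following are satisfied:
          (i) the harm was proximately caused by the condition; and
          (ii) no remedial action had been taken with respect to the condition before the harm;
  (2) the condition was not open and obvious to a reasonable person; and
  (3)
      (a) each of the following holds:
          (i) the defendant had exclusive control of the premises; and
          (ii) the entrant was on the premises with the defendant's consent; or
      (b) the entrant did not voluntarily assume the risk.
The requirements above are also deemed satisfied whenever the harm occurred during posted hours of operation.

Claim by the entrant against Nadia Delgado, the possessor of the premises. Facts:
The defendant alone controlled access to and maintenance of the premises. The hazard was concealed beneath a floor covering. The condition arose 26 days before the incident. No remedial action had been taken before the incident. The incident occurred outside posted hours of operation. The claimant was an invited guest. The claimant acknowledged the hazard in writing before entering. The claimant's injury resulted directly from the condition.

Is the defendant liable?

(a) condition ≥30 days old — not satisfied.
(i) proximate cause — met.
(ii) no remedial action — holds.
So (b) is satisfied (T AND T).
So (1) is satisfied (F OR T).
(2) not open/obvious — holds.
(i) exclusive control — satisfied.
(ii) consent to enter — met.
(a) = T AND T = true.
(b) no assumed risk — fails.
(3) = T OR F = true.
So Overall is satisfied (T AND T AND T).
Exception (during posted hours) — not satisfied.
Result: main true OR exception false → true.

Yes — liable.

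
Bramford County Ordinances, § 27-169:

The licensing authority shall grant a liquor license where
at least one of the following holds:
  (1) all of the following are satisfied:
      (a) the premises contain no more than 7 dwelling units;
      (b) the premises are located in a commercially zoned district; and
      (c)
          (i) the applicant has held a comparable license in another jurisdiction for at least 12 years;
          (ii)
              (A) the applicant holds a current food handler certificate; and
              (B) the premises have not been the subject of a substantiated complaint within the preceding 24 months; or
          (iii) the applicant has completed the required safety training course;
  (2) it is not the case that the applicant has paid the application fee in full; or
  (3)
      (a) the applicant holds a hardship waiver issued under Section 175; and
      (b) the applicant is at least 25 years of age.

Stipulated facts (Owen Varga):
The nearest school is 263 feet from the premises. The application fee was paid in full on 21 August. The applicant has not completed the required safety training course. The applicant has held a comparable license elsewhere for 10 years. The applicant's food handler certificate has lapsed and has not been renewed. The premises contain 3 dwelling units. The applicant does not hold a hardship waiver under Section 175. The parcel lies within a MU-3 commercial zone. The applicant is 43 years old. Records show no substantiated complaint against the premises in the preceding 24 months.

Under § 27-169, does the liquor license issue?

(a) ≤ 7 units — satisfied.
(b) commercially zoned — satisfied.
(i) prior license ≥ 12 yr — not met.
(A) food handler cert. — not satisfied.
(B) no complaint in 24 mo. — holds.
(ii): F AND T → false.
(iii) safety training — fails.
(c): F OR F OR F → false.
So (1) is not satisfied (T AND T AND F).
(2) not (fee paid) — fails.
(a) hardship waiver — fails.
(b) age ≥ 25 — holds.
So (3) is not satisfied (F AND T).
So Overall is not satisfied (F OR F OR F).

No — denied.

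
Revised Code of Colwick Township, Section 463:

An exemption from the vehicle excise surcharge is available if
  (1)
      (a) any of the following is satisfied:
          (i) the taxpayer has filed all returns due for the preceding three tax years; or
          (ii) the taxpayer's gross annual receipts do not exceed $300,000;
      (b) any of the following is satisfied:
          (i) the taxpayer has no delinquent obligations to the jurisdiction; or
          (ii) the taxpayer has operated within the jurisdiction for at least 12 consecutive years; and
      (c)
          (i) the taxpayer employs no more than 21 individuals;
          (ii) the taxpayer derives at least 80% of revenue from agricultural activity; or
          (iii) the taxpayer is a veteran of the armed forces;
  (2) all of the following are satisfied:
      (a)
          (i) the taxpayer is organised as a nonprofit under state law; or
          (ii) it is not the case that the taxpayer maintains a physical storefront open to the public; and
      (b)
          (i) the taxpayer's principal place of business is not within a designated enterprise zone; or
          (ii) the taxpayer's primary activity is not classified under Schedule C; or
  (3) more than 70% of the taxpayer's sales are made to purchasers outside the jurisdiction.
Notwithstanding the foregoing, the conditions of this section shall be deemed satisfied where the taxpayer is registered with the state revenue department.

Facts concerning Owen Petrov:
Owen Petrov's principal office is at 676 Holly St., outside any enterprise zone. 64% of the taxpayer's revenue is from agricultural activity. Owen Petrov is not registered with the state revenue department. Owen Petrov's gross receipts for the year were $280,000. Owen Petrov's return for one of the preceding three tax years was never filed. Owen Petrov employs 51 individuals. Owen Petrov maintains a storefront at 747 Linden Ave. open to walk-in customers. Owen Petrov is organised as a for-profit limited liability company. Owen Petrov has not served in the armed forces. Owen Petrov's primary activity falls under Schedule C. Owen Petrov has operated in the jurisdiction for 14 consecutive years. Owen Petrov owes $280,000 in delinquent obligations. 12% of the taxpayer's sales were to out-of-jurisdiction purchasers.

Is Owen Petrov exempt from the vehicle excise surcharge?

(i) returns current — not satisfied.
(ii) receipts ≤ $300,000 — met.
So (a) is satisfied (F OR T).
(i) no delinquency — not met.
(ii) ≥ 12 yrs in jurisdiction — met.
(b): F OR T → true.
(i) ≤ 21 employees — fails.
(ii) ≥80% agricultural — not satisfied.
(iii) veteran — not satisfied.
(c): F OR F OR F → false.
(1) = T AND T AND F = false.
(i) nonprofit — fails.
(ii) not (has storefront) — fails.
(a): F OR F → false.
(i) not (in enterprise zone) — satisfied.
(ii) not (Schedule C activity) — not satisfied.
So (b) is satisfied (T OR F).
(2) = F AND T = false.
(3) >70% out-of-jur. sales — not met.
Overall = F OR F OR F = false.
Exception (state-registered) — not satisfied.
Result: main false OR exception false → false.

No — not exempt.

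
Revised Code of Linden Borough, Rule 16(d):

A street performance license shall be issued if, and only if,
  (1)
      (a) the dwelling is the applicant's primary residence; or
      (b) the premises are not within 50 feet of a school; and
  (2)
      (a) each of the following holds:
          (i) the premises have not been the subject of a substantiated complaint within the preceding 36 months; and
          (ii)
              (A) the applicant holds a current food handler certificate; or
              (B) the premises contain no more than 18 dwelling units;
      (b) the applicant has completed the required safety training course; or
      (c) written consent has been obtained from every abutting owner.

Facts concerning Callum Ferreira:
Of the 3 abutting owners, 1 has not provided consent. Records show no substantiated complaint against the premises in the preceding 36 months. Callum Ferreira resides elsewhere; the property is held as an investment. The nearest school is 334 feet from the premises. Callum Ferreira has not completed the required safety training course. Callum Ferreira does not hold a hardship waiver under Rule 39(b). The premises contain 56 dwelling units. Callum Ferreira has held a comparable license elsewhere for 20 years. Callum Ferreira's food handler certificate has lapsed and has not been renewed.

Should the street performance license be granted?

(a) primary residence — not satisfied.
(b) ≥50 ft from school — satisfied.
(1): F OR T → true.
(i) no complaint in 36 mo. — holds.
(A) food handler cert. — not satisfied.
(B) ≤ 18 units — not satisfied.
(ii): F OR F → false.
So (a) is not satisfied (T AND F).
(b) safety training — fails.
(c) all abutters consent — fails.
So (2) is not satisfied (F OR F OR F).
Overall = T AND F = false.

No — denied.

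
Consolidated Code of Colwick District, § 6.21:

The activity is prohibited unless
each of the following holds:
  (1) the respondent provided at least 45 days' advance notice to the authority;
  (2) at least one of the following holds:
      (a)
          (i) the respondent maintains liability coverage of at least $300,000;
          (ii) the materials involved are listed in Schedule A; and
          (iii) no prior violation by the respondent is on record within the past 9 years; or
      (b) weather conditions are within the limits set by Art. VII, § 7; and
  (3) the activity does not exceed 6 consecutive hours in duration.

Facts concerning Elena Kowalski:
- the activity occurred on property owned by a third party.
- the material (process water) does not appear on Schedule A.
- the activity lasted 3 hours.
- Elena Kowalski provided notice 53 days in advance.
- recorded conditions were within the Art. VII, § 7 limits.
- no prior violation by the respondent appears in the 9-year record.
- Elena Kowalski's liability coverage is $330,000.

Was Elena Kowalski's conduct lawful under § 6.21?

Yes — lawful.

(1) ≥45 days' notice — met.
(i) coverage ≥ $300,000 — met.
(ii) Schedule A material — fails.
(iii) no prior violation — satisfied.
(a) = T AND F AND T = false.
(b) weather ok — satisfied.
(2) = F OR T = true.
(3) ≤ 6 hrs duration — met.
Overall: T AND T AND T → true.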